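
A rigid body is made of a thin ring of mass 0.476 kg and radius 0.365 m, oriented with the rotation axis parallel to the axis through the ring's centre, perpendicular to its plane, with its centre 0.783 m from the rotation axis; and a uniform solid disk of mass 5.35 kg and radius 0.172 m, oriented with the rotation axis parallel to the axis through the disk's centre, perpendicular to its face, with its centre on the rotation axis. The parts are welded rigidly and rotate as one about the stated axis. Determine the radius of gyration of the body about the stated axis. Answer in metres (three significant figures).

Thin ring: I_cm = MR² = (0.476)(0.365)² = 0.063415 kg m^2; centre at d = 0.783 m, so I = I_cm + Md² gives I = 0.063415 + (0.476)(0.783)² = 0.35525 kg m^2.
Solid disk: I_cm = (1/2)MR² = (1/2)(5.35)(0.172)² = 0.079137 kg m^2; axis through the centre, so I = 0.079137 kg m^2.
Total I = 0.43438 kg m^2; total mass M = 5.826 kg.
k = √(I/M) = √(0.43438/5.826) = 0.27306 m.

0.273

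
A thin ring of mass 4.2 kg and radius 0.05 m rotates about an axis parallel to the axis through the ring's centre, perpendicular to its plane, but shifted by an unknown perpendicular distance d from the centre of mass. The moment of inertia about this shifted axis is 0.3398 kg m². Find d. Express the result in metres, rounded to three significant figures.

About the centre-of-mass axis, I_cm = MR² = (4.2)(0.05)² = 0.0105 kg m².
Parallel axis theorem: I = I_cm + Md², so Md² = 0.3398 − 0.0105 = 0.3293 kg m².
d = √(0.3293 / 4.2) = 0.28001 m.

0.280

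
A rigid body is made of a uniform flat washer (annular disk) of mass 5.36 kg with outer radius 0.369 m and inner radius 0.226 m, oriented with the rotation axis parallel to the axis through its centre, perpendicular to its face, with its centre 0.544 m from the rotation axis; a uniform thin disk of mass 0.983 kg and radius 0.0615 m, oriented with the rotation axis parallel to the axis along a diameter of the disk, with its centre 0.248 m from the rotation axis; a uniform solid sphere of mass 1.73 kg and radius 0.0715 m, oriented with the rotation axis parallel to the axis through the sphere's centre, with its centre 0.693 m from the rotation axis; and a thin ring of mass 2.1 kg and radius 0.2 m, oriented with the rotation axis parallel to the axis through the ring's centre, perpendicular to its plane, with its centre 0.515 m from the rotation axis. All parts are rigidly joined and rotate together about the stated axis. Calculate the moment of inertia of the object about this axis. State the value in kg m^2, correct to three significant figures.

Annular disk: I_cm = (1/2)M(R²+r²) = (1/2)(5.36)[(0.369)² + (0.226)²] = 0.5018 kg m^2; centre at d = 0.544 m, so I = I_cm + Md² gives I = 0.5018 + (5.36)(0.544)² = 2.088 kg m^2.
Thin disk: I_cm = (1/4)MR² = (1/4)(0.983)(0.0615)² = 0.00092949 kg m^2; centre at d = 0.248 m, so I = I_cm + Md² gives I = 0.00092949 + (0.983)(0.248)² = 0.061388 kg m^2.
Solid sphere: I_cm = (2/5)MR² = (2/5)(1.73)(0.0715)² = 0.0035377 kg m^2; centre at d = 0.693 m, so I = I_cm + Md² gives I = 0.0035377 + (1.73)(0.693)² = 0.83437 kg m^2.
Thin ring: I_cm = MR² = (2.1)(0.2)² = 0.084 kg m^2; centre at d = 0.515 m, so I = I_cm + Md² gives I = 0.084 + (2.1)(0.515)² = 0.64097 kg m^2.
Total I = 2.088 + 0.061388 + 0.83437 + 0.64097 = 3.6247 kg m^2.

3.62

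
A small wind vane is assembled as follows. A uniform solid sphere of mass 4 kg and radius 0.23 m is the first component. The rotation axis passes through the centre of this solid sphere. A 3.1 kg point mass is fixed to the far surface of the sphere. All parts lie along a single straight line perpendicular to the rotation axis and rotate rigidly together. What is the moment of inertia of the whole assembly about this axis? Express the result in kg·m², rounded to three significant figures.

0.249

Solid sphere: I_cm = (2/5)MR² = (2/5)(4)(0.23)² = 0.08464 kg·m²; axis through the centre, so I = 0.08464 kg·m².
Point mass: I_cm = 0; centre at d = 0.23 m, so the parallel axis theorem gives I = 0 + (3.1)(0.23)² = 0.16399 kg·m².
Total I = 0.08464 + 0.16399 = 0.24863 kg·m².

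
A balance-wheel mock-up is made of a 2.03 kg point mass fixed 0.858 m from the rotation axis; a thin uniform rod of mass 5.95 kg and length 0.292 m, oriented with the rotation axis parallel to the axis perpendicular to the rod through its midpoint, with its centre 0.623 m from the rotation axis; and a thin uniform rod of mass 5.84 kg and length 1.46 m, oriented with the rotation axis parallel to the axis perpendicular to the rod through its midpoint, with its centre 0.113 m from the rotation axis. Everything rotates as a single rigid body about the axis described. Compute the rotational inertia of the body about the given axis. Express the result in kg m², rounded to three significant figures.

4.96

Point mass: I_cm = 0; centre at d = 0.858 m, so the parallel axis theorem gives I = 0 + (2.03)(0.858)² = 1.4944 kg m².
Thin rod: I_cm = (1/12)ML² = (1/12)(5.95)(0.292)² = 0.042277 kg m²; centre at d = 0.623 m, so the parallel axis theorem gives I = 0.042277 + (5.95)(0.623)² = 2.3516 kg m².
Thin rod: I_cm = (1/12)ML² = (1/12)(5.84)(1.46)² = 1.0374 kg m²; centre at d = 0.113 m, so the parallel axis theorem gives I = 1.0374 + (5.84)(0.113)² = 1.1119 kg m².
Total I = 1.4944 + 2.3516 + 1.1119 = 4.958 kg m².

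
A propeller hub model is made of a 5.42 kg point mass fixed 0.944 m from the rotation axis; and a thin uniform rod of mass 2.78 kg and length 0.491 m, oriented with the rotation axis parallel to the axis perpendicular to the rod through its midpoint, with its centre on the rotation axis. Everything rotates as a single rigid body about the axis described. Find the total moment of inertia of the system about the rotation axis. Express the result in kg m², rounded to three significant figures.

Point mass: I_cm = 0; centre at d = 0.944 m, so I = I_cm + Md² gives I = 0 + (5.42)(0.944)² = 4.83 kg m².
Thin rod: I_cm = (1/12)ML² = (1/12)(2.78)(0.491)² = 0.05585 kg m²; axis through the centre, so I = 0.05585 kg m².
Total I = 4.83 + 0.05585 = 4.8858 kg m².

4.89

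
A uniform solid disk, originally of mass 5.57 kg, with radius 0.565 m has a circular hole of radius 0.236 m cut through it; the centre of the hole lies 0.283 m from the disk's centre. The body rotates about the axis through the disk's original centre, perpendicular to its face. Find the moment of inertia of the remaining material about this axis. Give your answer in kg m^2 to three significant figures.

Unpierced body about its centre: I₀ = (1/2)MR² = (1/2)(5.57)(0.565)² = 0.88904 kg m^2.
The removed disk has mass m = M·(r/R)² = (5.57)(0.236/0.565)² = 0.97181 kg (same uniform areal density).
Its moment of inertia about the rotation axis (parallel-axis theorem): I_hole = (1/2)mr² + md² = (1/2)(0.97181)(0.236)² + (0.97181)(0.283)² = 0.10489 kg m^2.
Treating the hole as negative mass, I = I₀ − I_hole = 0.88904 − 0.10489 = 0.78415 kg m^2.

0.784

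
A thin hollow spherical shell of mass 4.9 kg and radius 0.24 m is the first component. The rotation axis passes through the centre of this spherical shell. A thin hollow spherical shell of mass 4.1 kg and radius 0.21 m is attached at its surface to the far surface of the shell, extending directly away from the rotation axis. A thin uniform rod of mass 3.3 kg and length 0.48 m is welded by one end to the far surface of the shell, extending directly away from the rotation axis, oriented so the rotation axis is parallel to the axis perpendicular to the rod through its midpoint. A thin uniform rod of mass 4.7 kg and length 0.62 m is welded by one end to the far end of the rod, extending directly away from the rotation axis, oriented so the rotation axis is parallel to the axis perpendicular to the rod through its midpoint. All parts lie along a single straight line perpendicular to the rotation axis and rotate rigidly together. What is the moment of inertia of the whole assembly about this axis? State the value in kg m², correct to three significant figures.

13.9

Spherical shell: I_cm = (2/3)MR² = (2/3)(4.9)(0.24)² = 0.18816 kg m²; axis through the centre, so I = 0.18816 kg m².
Spherical shell: I_cm = (2/3)MR² = (2/3)(4.1)(0.21)² = 0.12054 kg m²; centre at d = 0.24 + 0.21 = 0.45 m, so I = I_cm + Md² gives I = 0.12054 + (4.1)(0.45)² = 0.95079 kg m².
Thin rod: I_cm = (1/12)ML² = (1/12)(3.3)(0.48)² = 0.06336 kg m²; centre at d = 0.24 + 0.21 + 0.21 + 0.24 = 0.9 m, so I = I_cm + Md² gives I = 0.06336 + (3.3)(0.9)² = 2.7364 kg m².
Thin rod: I_cm = (1/12)ML² = (1/12)(4.7)(0.62)² = 0.15056 kg m²; centre at d = 0.24 + 0.21 + 0.21 + 0.24 + 0.24 + 0.31 = 1.45 m, so I = I_cm + Md² gives I = 0.15056 + (4.7)(1.45)² = 10.032 kg m².
Total I = 0.18816 + 0.95079 + 2.7364 + 10.032 = 13.908 kg m².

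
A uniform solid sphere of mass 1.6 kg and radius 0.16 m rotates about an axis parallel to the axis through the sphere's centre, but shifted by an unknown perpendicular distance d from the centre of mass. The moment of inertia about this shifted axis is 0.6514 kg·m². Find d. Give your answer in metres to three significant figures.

0.630

About the centre-of-mass axis, I_cm = (2/5)MR² = (2/5)(1.6)(0.16)² = 0.016384 kg·m².
Parallel axis theorem: I = I_cm + Md², so Md² = 0.6514 − 0.016384 = 0.63502 kg·m².
d = √(0.63502 / 1.6) = 0.62999 m.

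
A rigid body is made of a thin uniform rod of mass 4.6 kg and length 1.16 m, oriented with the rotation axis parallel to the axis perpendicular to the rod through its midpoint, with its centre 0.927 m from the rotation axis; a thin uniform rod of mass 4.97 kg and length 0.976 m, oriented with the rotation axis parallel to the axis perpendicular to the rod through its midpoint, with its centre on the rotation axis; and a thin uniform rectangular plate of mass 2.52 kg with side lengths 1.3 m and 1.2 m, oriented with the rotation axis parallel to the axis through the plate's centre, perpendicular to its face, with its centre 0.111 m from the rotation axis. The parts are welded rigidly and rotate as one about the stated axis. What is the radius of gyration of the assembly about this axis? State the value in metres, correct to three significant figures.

0.678

Thin rod: I_cm = (1/12)ML² = (1/12)(4.6)(1.16)² = 0.51581 kg m²; centre at d = 0.927 m, so I = I_cm + Md² gives I = 0.51581 + (4.6)(0.927)² = 4.4687 kg m².
Thin rod: I_cm = (1/12)ML² = (1/12)(4.97)(0.976)² = 0.39453 kg m²; axis through the centre, so I = 0.39453 kg m².
Rectangular plate: I_cm = (1/12)M(a²+b²) = (1/12)(2.52)[(1.3)² + (1.2)²] = 0.6573 kg m²; centre at d = 0.111 m, so I = I_cm + Md² gives I = 0.6573 + (2.52)(0.111)² = 0.68835 kg m².
Total I = 5.5516 kg m²; total mass M = 12.09 kg.
k = √(I/M) = √(5.5516/12.09) = 0.67764 m.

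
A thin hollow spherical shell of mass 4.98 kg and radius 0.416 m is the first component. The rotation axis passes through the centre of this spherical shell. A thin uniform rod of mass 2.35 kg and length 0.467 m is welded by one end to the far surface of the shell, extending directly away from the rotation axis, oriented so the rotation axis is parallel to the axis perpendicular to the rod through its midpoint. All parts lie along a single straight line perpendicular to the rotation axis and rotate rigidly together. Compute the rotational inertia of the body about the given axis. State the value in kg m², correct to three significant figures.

1.61

Spherical shell: I_cm = (2/3)MR² = (2/3)(4.98)(0.416)² = 0.57455 kg m²; axis through the centre, so I = 0.57455 kg m².
Thin rod: I_cm = (1/12)ML² = (1/12)(2.35)(0.467)² = 0.042709 kg m²; centre at d = 0.416 + 0.2335 = 0.6495 m, so the parallel axis theorem gives I = 0.042709 + (2.35)(0.6495)² = 1.0341 kg m².
Total I = 0.57455 + 1.0341 = 1.6086 kg m².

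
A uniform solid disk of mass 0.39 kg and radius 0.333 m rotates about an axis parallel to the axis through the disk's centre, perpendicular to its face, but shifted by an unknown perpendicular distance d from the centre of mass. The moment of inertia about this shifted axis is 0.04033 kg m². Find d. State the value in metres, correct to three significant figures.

About the centre-of-mass axis, I_cm = (1/2)MR² = (1/2)(0.39)(0.333)² = 0.021623 kg m².
Parallel axis theorem: I = I_cm + Md², so Md² = 0.04033 − 0.021623 = 0.018707 kg m².
d = √(0.018707 / 0.39) = 0.21901 m.

0.219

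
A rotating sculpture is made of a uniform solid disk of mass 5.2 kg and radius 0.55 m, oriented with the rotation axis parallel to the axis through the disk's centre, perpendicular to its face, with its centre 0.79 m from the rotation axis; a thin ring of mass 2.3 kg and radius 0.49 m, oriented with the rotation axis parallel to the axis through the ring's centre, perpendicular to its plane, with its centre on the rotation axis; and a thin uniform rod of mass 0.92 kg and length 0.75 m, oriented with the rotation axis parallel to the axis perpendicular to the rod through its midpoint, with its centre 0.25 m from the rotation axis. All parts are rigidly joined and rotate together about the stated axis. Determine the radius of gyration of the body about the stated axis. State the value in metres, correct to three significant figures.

Solid disk: I_cm = (1/2)MR² = (1/2)(5.2)(0.55)² = 0.7865 kg m^2; centre at d = 0.79 m, so the parallel axis theorem gives I = 0.7865 + (5.2)(0.79)² = 4.0318 kg m^2.
Thin ring: I_cm = MR² = (2.3)(0.49)² = 0.55223 kg m^2; axis through the centre, so I = 0.55223 kg m^2.
Thin rod: I_cm = (1/12)ML² = (1/12)(0.92)(0.75)² = 0.043125 kg m^2; centre at d = 0.25 m, so the parallel axis theorem gives I = 0.043125 + (0.92)(0.25)² = 0.10062 kg m^2.
Total I = 4.6847 kg m^2; total mass M = 8.42 kg.
k = √(I/M) = √(4.6847/8.42) = 0.74591 m.

0.746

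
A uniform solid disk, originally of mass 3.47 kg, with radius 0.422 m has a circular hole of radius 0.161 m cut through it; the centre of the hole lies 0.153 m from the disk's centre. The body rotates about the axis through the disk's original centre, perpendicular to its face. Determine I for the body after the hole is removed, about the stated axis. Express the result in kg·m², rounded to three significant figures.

Unpierced body about its centre: I₀ = (1/2)MR² = (1/2)(3.47)(0.422)² = 0.30898 kg·m².
The removed disk has mass m = M·(r/R)² = (3.47)(0.161/0.422)² = 0.50508 kg (same uniform areal density).
Its moment of inertia about the rotation axis (parallel-axis theorem): I_hole = (1/2)mr² + md² = (1/2)(0.50508)(0.161)² + (0.50508)(0.153)² = 0.018369 kg·m².
Treating the hole as negative mass, I = I₀ − I_hole = 0.30898 − 0.018369 = 0.29061 kg·m².

0.291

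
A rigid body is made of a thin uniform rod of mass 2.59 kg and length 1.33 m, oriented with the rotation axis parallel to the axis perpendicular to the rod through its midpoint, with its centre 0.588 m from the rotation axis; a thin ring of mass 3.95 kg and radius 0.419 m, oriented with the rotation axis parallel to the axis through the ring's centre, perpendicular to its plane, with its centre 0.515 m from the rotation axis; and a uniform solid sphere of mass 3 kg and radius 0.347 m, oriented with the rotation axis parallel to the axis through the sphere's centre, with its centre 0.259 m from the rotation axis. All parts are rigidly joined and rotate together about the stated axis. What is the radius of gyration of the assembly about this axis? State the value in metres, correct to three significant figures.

Thin rod: I_cm = (1/12)ML² = (1/12)(2.59)(1.33)² = 0.38179 kg m^2; centre at d = 0.588 m, so the parallel axis theorem gives I = 0.38179 + (2.59)(0.588)² = 1.2773 kg m^2.
Thin ring: I_cm = MR² = (3.95)(0.419)² = 0.69347 kg m^2; centre at d = 0.515 m, so the parallel axis theorem gives I = 0.69347 + (3.95)(0.515)² = 1.7411 kg m^2.
Solid sphere: I_cm = (2/5)MR² = (2/5)(3)(0.347)² = 0.14449 kg m^2; centre at d = 0.259 m, so the parallel axis theorem gives I = 0.14449 + (3)(0.259)² = 0.34573 kg m^2.
Total I = 3.3641 kg m^2; total mass M = 9.54 kg.
k = √(I/M) = √(3.3641/9.54) = 0.59383 m.

0.594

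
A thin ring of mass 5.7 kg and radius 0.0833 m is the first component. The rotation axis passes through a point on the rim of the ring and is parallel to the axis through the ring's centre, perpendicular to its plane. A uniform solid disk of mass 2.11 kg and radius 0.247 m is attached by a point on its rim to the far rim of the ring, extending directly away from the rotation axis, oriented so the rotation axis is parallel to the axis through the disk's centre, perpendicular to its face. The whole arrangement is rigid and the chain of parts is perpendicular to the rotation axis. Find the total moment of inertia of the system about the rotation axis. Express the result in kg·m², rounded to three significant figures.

0.504

Thin ring: I_cm = MR² = (5.7)(0.0833)² = 0.039552 kg·m²; centre at d = 0.0833 m, so I = I_cm + Md² gives I = 0.039552 + (5.7)(0.0833)² = 0.079103 kg·m².
Solid disk: I_cm = (1/2)MR² = (1/2)(2.11)(0.247)² = 0.064364 kg·m²; centre at d = 0.0833 + 0.0833 + 0.247 = 0.4136 m, so I = I_cm + Md² gives I = 0.064364 + (2.11)(0.4136)² = 0.42531 kg·m².
Total I = 0.079103 + 0.42531 = 0.50441 kg·m².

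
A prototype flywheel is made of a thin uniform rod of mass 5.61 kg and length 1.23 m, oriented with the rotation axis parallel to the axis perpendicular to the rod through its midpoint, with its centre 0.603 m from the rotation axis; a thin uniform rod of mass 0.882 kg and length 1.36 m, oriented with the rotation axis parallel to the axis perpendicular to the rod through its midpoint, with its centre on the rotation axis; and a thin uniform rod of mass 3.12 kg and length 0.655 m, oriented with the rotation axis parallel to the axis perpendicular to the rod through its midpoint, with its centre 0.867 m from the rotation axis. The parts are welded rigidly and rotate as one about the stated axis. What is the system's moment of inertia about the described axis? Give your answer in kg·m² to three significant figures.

Thin rod: I_cm = (1/12)ML² = (1/12)(5.61)(1.23)² = 0.70728 kg·m²; centre at d = 0.603 m, so the parallel axis theorem gives I = 0.70728 + (5.61)(0.603)² = 2.7471 kg·m².
Thin rod: I_cm = (1/12)ML² = (1/12)(0.882)(1.36)² = 0.13595 kg·m²; axis through the centre, so I = 0.13595 kg·m².
Thin rod: I_cm = (1/12)ML² = (1/12)(3.12)(0.655)² = 0.11155 kg·m²; centre at d = 0.867 m, so the parallel axis theorem gives I = 0.11155 + (3.12)(0.867)² = 2.4568 kg·m².
Total I = 2.7471 + 0.13595 + 2.4568 = 5.3399 kg·m².

5.34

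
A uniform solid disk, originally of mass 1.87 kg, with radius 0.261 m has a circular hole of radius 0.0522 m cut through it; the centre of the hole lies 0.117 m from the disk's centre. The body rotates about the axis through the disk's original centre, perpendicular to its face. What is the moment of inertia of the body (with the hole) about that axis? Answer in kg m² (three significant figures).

Unpierced body about its centre: I₀ = (1/2)MR² = (1/2)(1.87)(0.261)² = 0.063693 kg m².
The removed disk has mass m = M·(r/R)² = (1.87)(0.0522/0.261)² = 0.0748 kg (same uniform areal density).
Its moment of inertia about the rotation axis (parallel-axis theorem): I_hole = (1/2)mr² + md² = (1/2)(0.0748)(0.0522)² + (0.0748)(0.117)² = 0.0011258 kg m².
Treating the hole as negative mass, I = I₀ − I_hole = 0.063693 − 0.0011258 = 0.062567 kg m².

0.0626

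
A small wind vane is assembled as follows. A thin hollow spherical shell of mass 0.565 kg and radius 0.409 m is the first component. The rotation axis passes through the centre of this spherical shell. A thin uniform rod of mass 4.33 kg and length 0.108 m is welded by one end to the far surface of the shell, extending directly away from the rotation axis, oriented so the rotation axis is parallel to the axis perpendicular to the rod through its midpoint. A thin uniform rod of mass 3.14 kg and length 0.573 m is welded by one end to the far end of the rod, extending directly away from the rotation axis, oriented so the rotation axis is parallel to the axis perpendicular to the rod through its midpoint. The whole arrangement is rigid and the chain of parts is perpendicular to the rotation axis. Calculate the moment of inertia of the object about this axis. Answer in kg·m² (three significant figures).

3.11

Spherical shell: I_cm = (2/3)MR² = (2/3)(0.565)(0.409)² = 0.063009 kg·m²; axis through the centre, so I = 0.063009 kg·m².
Thin rod: I_cm = (1/12)ML² = (1/12)(4.33)(0.108)² = 0.0042088 kg·m²; centre at d = 0.409 + 0.054 = 0.463 m, so I = I_cm + Md² gives I = 0.0042088 + (4.33)(0.463)² = 0.93243 kg·m².
Thin rod: I_cm = (1/12)ML² = (1/12)(3.14)(0.573)² = 0.085913 kg·m²; centre at d = 0.409 + 0.054 + 0.054 + 0.2865 = 0.8035 m, so I = I_cm + Md² gives I = 0.085913 + (3.14)(0.8035)² = 2.1131 kg·m².
Total I = 0.063009 + 0.93243 + 2.1131 = 3.1086 kg·m².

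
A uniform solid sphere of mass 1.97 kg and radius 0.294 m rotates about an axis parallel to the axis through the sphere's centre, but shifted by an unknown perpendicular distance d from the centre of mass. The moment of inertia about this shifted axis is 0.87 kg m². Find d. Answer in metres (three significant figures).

0.638

About the centre-of-mass axis, I_cm = (2/5)MR² = (2/5)(1.97)(0.294)² = 0.068112 kg m².
Parallel axis theorem: I = I_cm + Md², so Md² = 0.87 − 0.068112 = 0.80189 kg m².
d = √(0.80189 / 1.97) = 0.638 m.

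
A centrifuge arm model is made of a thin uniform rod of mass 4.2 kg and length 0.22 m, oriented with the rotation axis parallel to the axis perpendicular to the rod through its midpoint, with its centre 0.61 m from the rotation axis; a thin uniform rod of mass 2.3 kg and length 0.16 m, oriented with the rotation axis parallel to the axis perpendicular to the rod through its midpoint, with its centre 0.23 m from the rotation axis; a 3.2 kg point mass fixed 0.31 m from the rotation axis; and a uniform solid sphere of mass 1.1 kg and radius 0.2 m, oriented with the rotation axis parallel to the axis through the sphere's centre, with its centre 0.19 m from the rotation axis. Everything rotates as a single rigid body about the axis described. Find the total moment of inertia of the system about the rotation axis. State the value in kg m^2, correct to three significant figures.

2.07

Thin rod: I_cm = (1/12)ML² = (1/12)(4.2)(0.22)² = 0.01694 kg m^2; centre at d = 0.61 m, so I = I_cm + Md² gives I = 0.01694 + (4.2)(0.61)² = 1.5798 kg m^2.
Thin rod: I_cm = (1/12)ML² = (1/12)(2.3)(0.16)² = 0.0049067 kg m^2; centre at d = 0.23 m, so I = I_cm + Md² gives I = 0.0049067 + (2.3)(0.23)² = 0.12658 kg m^2.
Point mass: I_cm = 0; centre at d = 0.31 m, so I = I_cm + Md² gives I = 0 + (3.2)(0.31)² = 0.30752 kg m^2.
Solid sphere: I_cm = (2/5)MR² = (2/5)(1.1)(0.2)² = 0.0176 kg m^2; centre at d = 0.19 m, so I = I_cm + Md² gives I = 0.0176 + (1.1)(0.19)² = 0.05731 kg m^2.
Total I = 1.5798 + 0.12658 + 0.30752 + 0.05731 = 2.0712 kg m^2.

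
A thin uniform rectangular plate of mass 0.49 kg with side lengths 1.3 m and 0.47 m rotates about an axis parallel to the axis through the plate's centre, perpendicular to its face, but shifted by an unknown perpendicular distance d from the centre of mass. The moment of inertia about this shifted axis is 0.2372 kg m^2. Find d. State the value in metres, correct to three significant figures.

0.570

About the centre-of-mass axis, I_cm = (1/12)M(a²+b²) = (1/12)(0.49)[(1.3)² + (0.47)²] = 0.078028 kg m^2.
Parallel axis theorem: I = I_cm + Md², so Md² = 0.2372 − 0.078028 = 0.15917 kg m^2.
d = √(0.15917 / 0.49) = 0.56995 m.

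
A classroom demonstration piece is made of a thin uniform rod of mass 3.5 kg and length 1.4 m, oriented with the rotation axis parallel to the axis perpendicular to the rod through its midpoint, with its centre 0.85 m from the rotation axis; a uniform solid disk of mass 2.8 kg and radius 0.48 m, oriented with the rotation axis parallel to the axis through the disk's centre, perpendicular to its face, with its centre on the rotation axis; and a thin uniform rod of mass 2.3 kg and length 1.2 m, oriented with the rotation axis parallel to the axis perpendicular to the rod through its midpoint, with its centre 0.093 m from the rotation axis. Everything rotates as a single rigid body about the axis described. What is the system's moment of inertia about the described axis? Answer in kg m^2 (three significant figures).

Thin rod: I_cm = (1/12)ML² = (1/12)(3.5)(1.4)² = 0.57167 kg m^2; centre at d = 0.85 m, so I = I_cm + Md² gives I = 0.57167 + (3.5)(0.85)² = 3.1004 kg m^2.
Solid disk: I_cm = (1/2)MR² = (1/2)(2.8)(0.48)² = 0.32256 kg m^2; axis through the centre, so I = 0.32256 kg m^2.
Thin rod: I_cm = (1/12)ML² = (1/12)(2.3)(1.2)² = 0.276 kg m^2; centre at d = 0.093 m, so I = I_cm + Md² gives I = 0.276 + (2.3)(0.093)² = 0.29589 kg m^2.
Total I = 3.1004 + 0.32256 + 0.29589 = 3.7189 kg m^2.

3.72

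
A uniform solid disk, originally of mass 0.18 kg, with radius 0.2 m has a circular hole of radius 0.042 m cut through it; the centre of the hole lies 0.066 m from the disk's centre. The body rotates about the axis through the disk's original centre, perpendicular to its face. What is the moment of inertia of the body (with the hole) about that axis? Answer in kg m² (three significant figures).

Unpierced body about its centre: I₀ = (1/2)MR² = (1/2)(0.18)(0.2)² = 0.0036 kg m².
The removed disk has mass m = M·(r/R)² = (0.18)(0.042/0.2)² = 0.007938 kg (same uniform areal density).
Its moment of inertia about the rotation axis (parallel-axis theorem): I_hole = (1/2)mr² + md² = (1/2)(0.007938)(0.042)² + (0.007938)(0.066)² = 4.1579e-05 kg m².
Treating the hole as negative mass, I = I₀ − I_hole = 0.0036 − 4.1579e-05 = 0.0035584 kg m².

0.00356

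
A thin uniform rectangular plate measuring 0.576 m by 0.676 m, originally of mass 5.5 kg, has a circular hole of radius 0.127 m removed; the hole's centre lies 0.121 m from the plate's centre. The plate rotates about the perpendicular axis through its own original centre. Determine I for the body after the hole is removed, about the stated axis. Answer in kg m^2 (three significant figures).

0.345

Unpierced body about its centre: I₀ = (1/12)M(a²+b²) = (1/12)(5.5)[(0.576)² + (0.676)²] = 0.36151 kg m^2.
The removed disk has mass m = M·πr²/(ab) = (5.5)·π(0.127)²/(0.576·0.676) = 0.71573 kg (same uniform areal density).
Its moment of inertia about the rotation axis (parallel-axis theorem): I_hole = (1/2)mr² + md² = (1/2)(0.71573)(0.127)² + (0.71573)(0.121)² = 0.016251 kg m^2.
Treating the hole as negative mass, I = I₀ − I_hole = 0.36151 − 0.016251 = 0.34526 kg m^2.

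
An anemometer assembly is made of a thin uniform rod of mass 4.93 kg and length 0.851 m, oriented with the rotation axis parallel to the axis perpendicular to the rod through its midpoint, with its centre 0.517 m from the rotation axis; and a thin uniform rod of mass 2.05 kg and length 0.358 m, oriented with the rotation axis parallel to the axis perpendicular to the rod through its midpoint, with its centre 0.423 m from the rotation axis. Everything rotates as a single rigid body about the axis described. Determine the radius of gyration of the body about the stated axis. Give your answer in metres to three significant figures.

0.536

Thin rod: I_cm = (1/12)ML² = (1/12)(4.93)(0.851)² = 0.29753 kg·m²; centre at d = 0.517 m, so the parallel axis theorem gives I = 0.29753 + (4.93)(0.517)² = 1.6153 kg·m².
Thin rod: I_cm = (1/12)ML² = (1/12)(2.05)(0.358)² = 0.021895 kg·m²; centre at d = 0.423 m, so the parallel axis theorem gives I = 0.021895 + (2.05)(0.423)² = 0.3887 kg·m².
Total I = 2.004 kg·m²; total mass M = 6.98 kg.
k = √(I/M) = √(2.004/6.98) = 0.53582 m.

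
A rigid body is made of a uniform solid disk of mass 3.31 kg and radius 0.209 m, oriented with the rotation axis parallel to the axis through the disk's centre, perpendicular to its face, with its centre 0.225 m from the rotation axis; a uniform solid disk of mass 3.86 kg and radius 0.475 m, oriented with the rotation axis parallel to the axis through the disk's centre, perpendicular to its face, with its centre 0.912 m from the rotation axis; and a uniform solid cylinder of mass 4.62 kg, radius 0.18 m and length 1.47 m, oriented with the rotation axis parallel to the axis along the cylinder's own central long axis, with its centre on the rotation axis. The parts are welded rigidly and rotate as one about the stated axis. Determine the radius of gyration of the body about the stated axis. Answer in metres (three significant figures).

Solid disk: I_cm = (1/2)MR² = (1/2)(3.31)(0.209)² = 0.072292 kg m^2; centre at d = 0.225 m, so the parallel axis theorem gives I = 0.072292 + (3.31)(0.225)² = 0.23986 kg m^2.
Solid disk: I_cm = (1/2)MR² = (1/2)(3.86)(0.475)² = 0.43546 kg m^2; centre at d = 0.912 m, so the parallel axis theorem gives I = 0.43546 + (3.86)(0.912)² = 3.646 kg m^2.
Solid cylinder: I_cm = (1/2)MR² = (1/2)(4.62)(0.18)² = 0.074844 kg m^2; axis through the centre, so I = 0.074844 kg m^2.
Total I = 3.9607 kg m^2; total mass M = 11.79 kg.
k = √(I/M) = √(3.9607/11.79) = 0.5796 m.

0.580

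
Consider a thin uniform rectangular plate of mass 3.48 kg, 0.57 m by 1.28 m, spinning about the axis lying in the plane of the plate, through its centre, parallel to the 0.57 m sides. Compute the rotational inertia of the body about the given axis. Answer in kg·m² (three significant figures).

I_cm = (1/12)Mb² = (1/12)(3.48)(1.28)² = 0.47514 kg·m²; axis through the centre, so I = 0.47514 kg·m².

0.475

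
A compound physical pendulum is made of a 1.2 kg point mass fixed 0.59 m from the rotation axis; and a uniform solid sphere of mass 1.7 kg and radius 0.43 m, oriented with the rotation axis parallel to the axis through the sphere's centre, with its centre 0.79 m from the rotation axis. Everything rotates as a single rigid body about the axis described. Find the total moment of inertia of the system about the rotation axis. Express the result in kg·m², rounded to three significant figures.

Point mass: I_cm = 0; centre at d = 0.59 m, so I = I_cm + Md² gives I = 0 + (1.2)(0.59)² = 0.41772 kg·m².
Solid sphere: I_cm = (2/5)MR² = (2/5)(1.7)(0.43)² = 0.12573 kg·m²; centre at d = 0.79 m, so I = I_cm + Md² gives I = 0.12573 + (1.7)(0.79)² = 1.1867 kg·m².
Total I = 0.41772 + 1.1867 = 1.6044 kg·m².

1.60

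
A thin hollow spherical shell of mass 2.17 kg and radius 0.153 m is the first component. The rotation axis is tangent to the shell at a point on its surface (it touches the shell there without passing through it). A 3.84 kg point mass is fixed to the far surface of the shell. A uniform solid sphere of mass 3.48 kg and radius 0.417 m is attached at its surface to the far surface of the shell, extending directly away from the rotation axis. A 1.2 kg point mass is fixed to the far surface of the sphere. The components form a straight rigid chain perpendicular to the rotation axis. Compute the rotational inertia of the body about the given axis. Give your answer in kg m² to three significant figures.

4.06

Spherical shell: I_cm = (2/3)MR² = (2/3)(2.17)(0.153)² = 0.033865 kg m²; centre at d = 0.153 m, so the parallel axis theorem gives I = 0.033865 + (2.17)(0.153)² = 0.084663 kg m².
Point mass: I_cm = 0; centre at d = 0.153 + 0.153 = 0.306 m, so the parallel axis theorem gives I = 0 + (3.84)(0.306)² = 0.35956 kg m².
Solid sphere: I_cm = (2/5)MR² = (2/5)(3.48)(0.417)² = 0.24205 kg m²; centre at d = 0.153 + 0.153 + 0.417 = 0.723 m, so the parallel axis theorem gives I = 0.24205 + (3.48)(0.723)² = 2.0612 kg m².
Point mass: I_cm = 0; centre at d = 0.153 + 0.153 + 0.417 + 0.417 = 1.14 m, so the parallel axis theorem gives I = 0 + (1.2)(1.14)² = 1.5595 kg m².
Total I = 0.084663 + 0.35956 + 2.0612 + 1.5595 = 4.0649 kg m².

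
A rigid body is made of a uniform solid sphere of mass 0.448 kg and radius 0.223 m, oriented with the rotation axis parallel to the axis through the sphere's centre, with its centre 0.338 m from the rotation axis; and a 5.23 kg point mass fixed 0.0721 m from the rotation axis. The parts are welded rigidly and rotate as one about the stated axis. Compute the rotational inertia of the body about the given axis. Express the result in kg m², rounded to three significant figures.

0.0873

Solid sphere: I_cm = (2/5)MR² = (2/5)(0.448)(0.223)² = 0.0089114 kg m²; centre at d = 0.338 m, so the parallel axis theorem gives I = 0.0089114 + (0.448)(0.338)² = 0.060093 kg m².
Point mass: I_cm = 0; centre at d = 0.0721 m, so the parallel axis theorem gives I = 0 + (5.23)(0.0721)² = 0.027188 kg m².
Total I = 0.060093 + 0.027188 = 0.08728 kg m².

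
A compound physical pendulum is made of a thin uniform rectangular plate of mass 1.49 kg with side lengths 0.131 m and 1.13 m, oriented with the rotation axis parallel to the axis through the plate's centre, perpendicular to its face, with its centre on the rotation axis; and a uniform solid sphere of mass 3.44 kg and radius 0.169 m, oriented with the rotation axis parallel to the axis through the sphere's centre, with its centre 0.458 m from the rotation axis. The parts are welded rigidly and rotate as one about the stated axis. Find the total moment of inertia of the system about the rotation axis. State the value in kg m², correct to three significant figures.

0.922

Rectangular plate: I_cm = (1/12)M(a²+b²) = (1/12)(1.49)[(0.131)² + (1.13)²] = 0.16068 kg m²; axis through the centre, so I = 0.16068 kg m².
Solid sphere: I_cm = (2/5)MR² = (2/5)(3.44)(0.169)² = 0.0393 kg m²; centre at d = 0.458 m, so I = I_cm + Md² gives I = 0.0393 + (3.44)(0.458)² = 0.76089 kg m².
Total I = 0.16068 + 0.76089 = 0.92157 kg m².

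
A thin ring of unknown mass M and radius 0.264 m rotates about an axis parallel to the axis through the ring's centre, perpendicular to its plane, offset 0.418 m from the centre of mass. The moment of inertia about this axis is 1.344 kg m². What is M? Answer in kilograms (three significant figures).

5.50

I = I_cm + Md² = MR² + Md² = M·[1·(0.264)² + (0.418)²] = M·0.24442.
So M = 1.344 / 0.24442 = 5.4987 kg.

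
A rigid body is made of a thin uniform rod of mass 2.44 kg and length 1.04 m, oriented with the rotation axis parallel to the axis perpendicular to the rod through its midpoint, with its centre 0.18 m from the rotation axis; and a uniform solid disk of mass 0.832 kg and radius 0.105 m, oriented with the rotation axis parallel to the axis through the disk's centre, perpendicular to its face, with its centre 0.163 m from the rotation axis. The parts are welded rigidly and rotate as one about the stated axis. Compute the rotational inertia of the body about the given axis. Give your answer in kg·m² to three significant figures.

0.326

Thin rod: I_cm = (1/12)ML² = (1/12)(2.44)(1.04)² = 0.21993 kg·m²; centre at d = 0.18 m, so the parallel axis theorem gives I = 0.21993 + (2.44)(0.18)² = 0.29898 kg·m².
Solid disk: I_cm = (1/2)MR² = (1/2)(0.832)(0.105)² = 0.0045864 kg·m²; centre at d = 0.163 m, so the parallel axis theorem gives I = 0.0045864 + (0.832)(0.163)² = 0.026692 kg·m².
Total I = 0.29898 + 0.026692 = 0.32567 kg·m².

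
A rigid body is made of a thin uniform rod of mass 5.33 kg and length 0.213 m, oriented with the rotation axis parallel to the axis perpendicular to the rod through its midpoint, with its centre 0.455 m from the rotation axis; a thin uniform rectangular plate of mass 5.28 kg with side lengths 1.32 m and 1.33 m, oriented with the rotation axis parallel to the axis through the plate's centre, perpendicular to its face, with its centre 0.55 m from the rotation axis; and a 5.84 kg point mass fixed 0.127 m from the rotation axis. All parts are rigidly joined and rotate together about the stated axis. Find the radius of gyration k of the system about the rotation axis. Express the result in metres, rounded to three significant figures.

Thin rod: I_cm = (1/12)ML² = (1/12)(5.33)(0.213)² = 0.020151 kg·m²; centre at d = 0.455 m, so I = I_cm + Md² gives I = 0.020151 + (5.33)(0.455)² = 1.1236 kg·m².
Rectangular plate: I_cm = (1/12)M(a²+b²) = (1/12)(5.28)[(1.32)² + (1.33)²] = 1.545 kg·m²; centre at d = 0.55 m, so I = I_cm + Md² gives I = 1.545 + (5.28)(0.55)² = 3.1422 kg·m².
Point mass: I_cm = 0; centre at d = 0.127 m, so I = I_cm + Md² gives I = 0 + (5.84)(0.127)² = 0.094193 kg·m².
Total I = 4.36 kg·m²; total mass M = 16.45 kg.
k = √(I/M) = √(4.36/16.45) = 0.51482 m.

0.515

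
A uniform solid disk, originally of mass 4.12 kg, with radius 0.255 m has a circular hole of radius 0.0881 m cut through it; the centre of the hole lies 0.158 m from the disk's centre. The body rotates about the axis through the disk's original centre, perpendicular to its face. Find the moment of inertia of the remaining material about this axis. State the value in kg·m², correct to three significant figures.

Unpierced body about its centre: I₀ = (1/2)MR² = (1/2)(4.12)(0.255)² = 0.13395 kg·m².
The removed disk has mass m = M·(r/R)² = (4.12)(0.0881/0.255)² = 0.49178 kg (same uniform areal density).
Its moment of inertia about the rotation axis (parallel-axis theorem): I_hole = (1/2)mr² + md² = (1/2)(0.49178)(0.0881)² + (0.49178)(0.158)² = 0.014185 kg·m².
Treating the hole as negative mass, I = I₀ − I_hole = 0.13395 − 0.014185 = 0.11977 kg·m².

0.120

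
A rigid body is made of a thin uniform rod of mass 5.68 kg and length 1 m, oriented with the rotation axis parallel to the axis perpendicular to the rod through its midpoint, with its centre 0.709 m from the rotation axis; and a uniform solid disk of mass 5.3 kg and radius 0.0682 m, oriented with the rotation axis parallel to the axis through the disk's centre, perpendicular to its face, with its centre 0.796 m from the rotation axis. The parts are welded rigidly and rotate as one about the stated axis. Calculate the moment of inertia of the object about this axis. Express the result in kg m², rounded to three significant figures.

Thin rod: I_cm = (1/12)ML² = (1/12)(5.68)(1)² = 0.47333 kg m²; centre at d = 0.709 m, so the parallel axis theorem gives I = 0.47333 + (5.68)(0.709)² = 3.3286 kg m².
Solid disk: I_cm = (1/2)MR² = (1/2)(5.3)(0.0682)² = 0.012326 kg m²; centre at d = 0.796 m, so the parallel axis theorem gives I = 0.012326 + (5.3)(0.796)² = 3.3705 kg m².
Total I = 3.3286 + 3.3705 = 6.6991 kg m².

6.70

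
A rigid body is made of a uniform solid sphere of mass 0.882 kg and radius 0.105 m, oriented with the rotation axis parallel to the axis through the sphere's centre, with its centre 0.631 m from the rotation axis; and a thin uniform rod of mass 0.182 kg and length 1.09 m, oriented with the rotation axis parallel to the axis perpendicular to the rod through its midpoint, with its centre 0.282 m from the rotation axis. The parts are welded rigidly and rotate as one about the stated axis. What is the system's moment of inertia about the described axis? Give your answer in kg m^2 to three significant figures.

0.388

Solid sphere: I_cm = (2/5)MR² = (2/5)(0.882)(0.105)² = 0.0038896 kg m^2; centre at d = 0.631 m, so I = I_cm + Md² gives I = 0.0038896 + (0.882)(0.631)² = 0.35507 kg m^2.
Thin rod: I_cm = (1/12)ML² = (1/12)(0.182)(1.09)² = 0.01802 kg m^2; centre at d = 0.282 m, so I = I_cm + Md² gives I = 0.01802 + (0.182)(0.282)² = 0.032493 kg m^2.
Total I = 0.35507 + 0.032493 = 0.38756 kg m^2.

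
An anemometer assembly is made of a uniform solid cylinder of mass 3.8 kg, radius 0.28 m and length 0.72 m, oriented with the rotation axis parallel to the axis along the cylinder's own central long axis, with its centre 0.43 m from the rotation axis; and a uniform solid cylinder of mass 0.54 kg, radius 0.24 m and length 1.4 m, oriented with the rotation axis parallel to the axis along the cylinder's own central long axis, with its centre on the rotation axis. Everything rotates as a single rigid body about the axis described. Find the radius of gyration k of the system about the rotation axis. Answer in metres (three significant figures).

0.447

Solid cylinder: I_cm = (1/2)MR² = (1/2)(3.8)(0.28)² = 0.14896 kg·m²; centre at d = 0.43 m, so the parallel axis theorem gives I = 0.14896 + (3.8)(0.43)² = 0.85158 kg·m².
Solid cylinder: I_cm = (1/2)MR² = (1/2)(0.54)(0.24)² = 0.015552 kg·m²; axis through the centre, so I = 0.015552 kg·m².
Total I = 0.86713 kg·m²; total mass M = 4.34 kg.
k = √(I/M) = √(0.86713/4.34) = 0.44699 m.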